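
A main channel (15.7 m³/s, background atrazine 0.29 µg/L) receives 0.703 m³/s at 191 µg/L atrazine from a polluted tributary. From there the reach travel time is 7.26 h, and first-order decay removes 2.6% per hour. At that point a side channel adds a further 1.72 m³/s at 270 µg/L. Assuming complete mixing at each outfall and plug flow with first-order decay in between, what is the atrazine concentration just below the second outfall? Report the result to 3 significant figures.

32.0 µg/L

Mass balance: C = (15.70·0.2900 + 0.7030·191.0) / 16.40 = 138.8/16.40 = 8.463 µg/L; combined flow 16.40 m³/s.
2.6%/h lost → k = −ln(1 − 0.026) = 0.02634 h⁻¹.
First-order decay: C = 8.463·exp(−k·t) = 8.463·0.8259 = 6.990 µg/L.
Second outfall: C = (16.40·6.990 + 1.720·270.0)/18.12 = 31.95 µg/L.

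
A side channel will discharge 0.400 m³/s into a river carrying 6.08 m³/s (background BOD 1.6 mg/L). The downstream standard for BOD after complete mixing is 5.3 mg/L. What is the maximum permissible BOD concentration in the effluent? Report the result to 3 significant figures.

61.5 mg/L

At the limit, (Qr·Cr + Qe·Cₑ)/(Qr + Qe) = 5.3:
Cₑ = (6.480·5.3 − 6.080·1.600) / 0.4000 = 61.54 mg/L.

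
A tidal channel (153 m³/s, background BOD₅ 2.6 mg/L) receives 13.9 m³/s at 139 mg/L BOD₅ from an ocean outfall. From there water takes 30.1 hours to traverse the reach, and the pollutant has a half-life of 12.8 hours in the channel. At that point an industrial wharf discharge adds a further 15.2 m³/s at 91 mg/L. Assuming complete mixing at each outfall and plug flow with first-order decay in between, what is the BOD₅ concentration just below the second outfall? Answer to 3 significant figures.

After mixing, C = (153.0·2.600 + 13.90·139.0) / 166.9 = 2330/166.9 = 13.96 mg/L; combined flow 166.9 m³/s.
Half-life 12.8 h → k = ln 2 / 12.8 = 0.05415 h⁻¹ = 1.300 d⁻¹.
Decay over the reach: 13.96·exp(−kt) = 13.96·0.1959 = 2.735 mg/L.
At the second outfall, C = (166.9·2.735 + 15.20·91.00) / (166.9 + 15.20) = 10.10 mg/L.

10.1 mg/L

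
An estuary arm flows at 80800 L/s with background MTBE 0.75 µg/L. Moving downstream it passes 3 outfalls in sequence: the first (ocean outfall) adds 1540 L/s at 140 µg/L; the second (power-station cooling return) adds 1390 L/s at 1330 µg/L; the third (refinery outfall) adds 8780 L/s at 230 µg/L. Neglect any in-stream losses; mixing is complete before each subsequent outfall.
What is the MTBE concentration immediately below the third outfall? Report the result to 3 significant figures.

After outfall 1: Q = 80800 + 1540 = 82340 L/s; C = (80800·0.7500 + 1540·140.0)/82340 = 3.354 µg/L.
After outfall 2: Q = 82340 + 1390 = 83730 L/s; C = (82340·3.354 + 1390·1330)/83730 = 25.38 µg/L.
After outfall 3: Q = 83730 + 8780 = 92510 L/s; C = (83730·25.38 + 8780·230.0)/92510 = 44.80 µg/L.

44.8 µg/L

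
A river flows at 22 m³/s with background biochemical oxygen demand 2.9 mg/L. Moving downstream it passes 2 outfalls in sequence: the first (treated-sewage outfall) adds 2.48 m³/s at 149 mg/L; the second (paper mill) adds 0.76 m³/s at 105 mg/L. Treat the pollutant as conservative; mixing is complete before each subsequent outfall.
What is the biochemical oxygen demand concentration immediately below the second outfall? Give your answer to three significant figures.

20.3 mg/L

Below outfall 1: Q → 24.48 m³/s, C = (22.00·2.900 + 2.480·149.0)/24.48 = 17.70 mg/L.
Below outfall 2: Q → 25.24 m³/s, C = (24.48·17.70 + 0.7600·105.0)/25.24 = 20.33 mg/L.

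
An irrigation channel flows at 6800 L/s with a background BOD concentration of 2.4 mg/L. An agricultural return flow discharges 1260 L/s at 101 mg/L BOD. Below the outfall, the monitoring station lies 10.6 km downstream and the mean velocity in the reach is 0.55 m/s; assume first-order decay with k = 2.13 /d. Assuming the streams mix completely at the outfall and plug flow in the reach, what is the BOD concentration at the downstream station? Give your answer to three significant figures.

11.1 mg/L

Mixed concentration C = ΣQC/ΣQ = (6800·2.400 + 1260·101.0) / 8060 = 143600/8060 = 17.81 mg/L.
Travel time t = 10.6·1000 / 0.55 = 19270 s = 5.354 h.
Applying C = C₀e^(−kt): 17.81 × 0.6218 = 11.08 mg/L.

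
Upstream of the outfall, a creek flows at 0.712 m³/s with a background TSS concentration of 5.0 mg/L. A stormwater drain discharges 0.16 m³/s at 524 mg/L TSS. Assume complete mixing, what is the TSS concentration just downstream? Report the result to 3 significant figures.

100 mg/L

Flow-weighted average: C = (0.7120·5.000 + 0.1600·524.0) / 0.8720 = 87.40/0.8720 = 100.2 mg/L.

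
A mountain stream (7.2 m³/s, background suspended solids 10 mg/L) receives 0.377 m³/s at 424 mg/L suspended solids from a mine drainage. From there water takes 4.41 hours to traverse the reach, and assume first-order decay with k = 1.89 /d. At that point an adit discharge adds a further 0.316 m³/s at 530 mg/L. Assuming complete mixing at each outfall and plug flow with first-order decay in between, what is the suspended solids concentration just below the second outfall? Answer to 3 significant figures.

Mass balance: C = (7.200·10.00 + 0.3770·424.0) / 7.577 = 231.8/7.577 = 30.60 mg/L; combined flow 7.577 m³/s.
First-order decay: C = 30.60·exp(−k·t) = 30.60·0.7066 = 21.62 mg/L.
At the second outfall, C = (7.577·21.62 + 0.3160·530.0) / (7.577 + 0.3160) = 41.97 mg/L.

42.0 mg/L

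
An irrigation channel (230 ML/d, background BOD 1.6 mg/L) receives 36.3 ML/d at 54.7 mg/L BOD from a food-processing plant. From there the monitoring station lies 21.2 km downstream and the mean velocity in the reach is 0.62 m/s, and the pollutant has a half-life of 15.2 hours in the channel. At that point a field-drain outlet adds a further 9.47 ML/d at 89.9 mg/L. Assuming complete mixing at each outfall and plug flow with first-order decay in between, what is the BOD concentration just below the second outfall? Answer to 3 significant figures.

8.62 mg/L

Conservation of mass: C = (230.0·1.600 + 36.30·54.70) / 266.3 = 2354/266.3 = 8.838 mg/L; combined flow 266.3 ML/d.
Travel time t = 21.2·1000 / 0.62 = 34190 s = 9.498 h.
Half-life 15.2 h → k = ln 2 / 15.2 = 0.04560 h⁻¹ = 1.094 d⁻¹.
After decay, C = 8.838 × e^(−kt) = 8.838 × 0.6485 = 5.731 mg/L.
Second outfall: C = (266.3·5.731 + 9.470·89.90)/275.8 = 8.622 mg/L.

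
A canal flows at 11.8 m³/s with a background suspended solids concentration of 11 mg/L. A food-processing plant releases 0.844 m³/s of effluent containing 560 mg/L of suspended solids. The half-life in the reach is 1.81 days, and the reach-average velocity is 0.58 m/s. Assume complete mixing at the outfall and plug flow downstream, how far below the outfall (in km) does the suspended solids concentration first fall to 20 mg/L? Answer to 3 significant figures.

Mass balance: C = (11.80·11.00 + 0.8440·560.0) / 12.64 = 602.4/12.64 = 47.65 mg/L.
Half-life 1.81 d → k = ln 2 / 1.81 = 0.3830 d⁻¹.
Set 47.65·exp(−k·t) = 20 → t = ln(47.65/20)/k = 195800 s = 54.40 h.
Distance = v·t = 0.58·195800 = 113600 m = 113.6 km.

114 km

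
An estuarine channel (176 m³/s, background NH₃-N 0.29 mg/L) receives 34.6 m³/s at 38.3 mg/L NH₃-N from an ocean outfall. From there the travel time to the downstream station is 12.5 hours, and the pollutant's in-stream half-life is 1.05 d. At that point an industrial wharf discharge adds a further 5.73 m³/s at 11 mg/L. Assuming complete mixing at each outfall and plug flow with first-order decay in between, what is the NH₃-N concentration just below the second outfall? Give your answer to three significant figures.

Flow-weighted average: C = (176.0·0.2900 + 34.60·38.30) / 210.6 = 1376/210.6 = 6.535 mg/L; combined flow 210.6 m³/s.
Half-life 1.05 d → k = ln 2 / 1.05 = 0.6601 d⁻¹.
Applying C = C₀e^(−kt): 6.535 × 0.7091 = 4.633 mg/L.
At the second outfall, C = (210.6·4.633 + 5.730·11.00) / (210.6 + 5.730) = 4.802 mg/L.

4.80 mg/L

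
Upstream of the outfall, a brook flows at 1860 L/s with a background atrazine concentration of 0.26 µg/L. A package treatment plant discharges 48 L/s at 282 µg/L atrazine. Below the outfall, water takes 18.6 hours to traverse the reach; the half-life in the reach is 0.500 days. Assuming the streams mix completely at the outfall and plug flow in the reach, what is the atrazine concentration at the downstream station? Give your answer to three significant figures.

Conservation of mass: C = (1860·0.2600 + 48.00·282.0) / 1908 = 14020/1908 = 7.348 µg/L.
Half-life 0.500 d → k = ln 2 / 0.500 = 1.386 d⁻¹.
After decay, C = 7.348 × e^(−kt) = 7.348 × 0.3415 = 2.509 µg/L.

2.51 µg/L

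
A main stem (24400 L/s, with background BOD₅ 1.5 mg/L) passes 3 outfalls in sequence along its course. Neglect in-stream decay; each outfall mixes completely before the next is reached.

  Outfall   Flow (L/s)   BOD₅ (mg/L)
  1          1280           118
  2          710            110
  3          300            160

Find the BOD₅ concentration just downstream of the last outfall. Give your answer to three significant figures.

11.8 mg/L

After outfall 1: Q = 24400 + 1280 = 25680 L/s; C = (24400·1.500 + 1280·118.0)/25680 = 7.307 mg/L.
After outfall 2: Q = 25680 + 710.0 = 26390 L/s; C = (25680·7.307 + 710.0·110.0)/26390 = 10.07 mg/L.
After outfall 3: Q = 26390 + 300.0 = 26690 L/s; C = (26390·10.07 + 300.0·160.0)/26690 = 11.75 mg/L.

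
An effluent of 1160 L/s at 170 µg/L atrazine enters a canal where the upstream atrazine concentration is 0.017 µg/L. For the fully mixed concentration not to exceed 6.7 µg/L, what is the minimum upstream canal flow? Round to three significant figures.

28300 L/s

Set C_mix = 6.7: (Q·0.01700 + 1160·170.0) / (Q + 1160) = 6.7
→ Q = 1160·(170.0 − 6.7)/(6.7 − 0.01700) = 28340 L/s.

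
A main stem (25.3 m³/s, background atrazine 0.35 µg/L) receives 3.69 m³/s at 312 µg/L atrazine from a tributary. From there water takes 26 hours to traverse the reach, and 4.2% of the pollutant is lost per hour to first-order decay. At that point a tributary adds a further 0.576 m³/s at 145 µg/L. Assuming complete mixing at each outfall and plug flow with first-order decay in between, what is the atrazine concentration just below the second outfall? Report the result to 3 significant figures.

Flow-weighted average: C = (25.30·0.3500 + 3.690·312.0) / 28.99 = 1160/28.99 = 40.02 µg/L; combined flow 28.99 m³/s.
4.2%/h lost → k = −ln(1 − 0.042) = 0.04291 h⁻¹.
First-order decay: C = 40.02·exp(−k·t) = 40.02·0.3277 = 13.11 µg/L.
Second outfall: C = (28.99·13.11 + 0.5760·145.0)/29.57 = 15.68 µg/L.

15.7 µg/L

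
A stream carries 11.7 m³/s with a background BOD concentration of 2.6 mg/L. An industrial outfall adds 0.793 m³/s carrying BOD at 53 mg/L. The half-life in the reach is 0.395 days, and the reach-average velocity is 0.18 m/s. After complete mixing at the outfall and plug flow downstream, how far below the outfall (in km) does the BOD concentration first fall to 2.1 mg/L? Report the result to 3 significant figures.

Conservation of mass: C = (11.70·2.600 + 0.7930·53.00) / 12.49 = 72.45/12.49 = 5.799 mg/L.
Half-life 0.395 d → k = ln 2 / 0.395 = 1.755 d⁻¹.
Set 5.799·exp(−k·t) = 2.1 → t = ln(5.799/2.1)/k = 50010 s = 13.89 h.
Distance = v·t = 0.18·50010 = 9002 m = 9.002 km.

9.00 km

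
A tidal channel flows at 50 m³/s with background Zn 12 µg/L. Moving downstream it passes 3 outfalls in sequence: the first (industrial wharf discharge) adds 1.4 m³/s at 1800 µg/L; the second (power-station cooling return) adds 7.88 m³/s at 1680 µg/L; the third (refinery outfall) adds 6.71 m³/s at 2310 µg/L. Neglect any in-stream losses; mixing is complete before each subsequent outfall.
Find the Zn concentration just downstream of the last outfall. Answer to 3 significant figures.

483 µg/L

Outfall 1: combined Q = 51.40 m³/s; C = (50.00·12.00 + 1.400·1800)/51.40 = 60.70 µg/L.
Outfall 2: combined Q = 59.28 m³/s; C = (51.40·60.70 + 7.880·1680)/59.28 = 276.0 µg/L.
Outfall 3: combined Q = 65.99 m³/s; C = (59.28·276.0 + 6.710·2310)/65.99 = 482.8 µg/L.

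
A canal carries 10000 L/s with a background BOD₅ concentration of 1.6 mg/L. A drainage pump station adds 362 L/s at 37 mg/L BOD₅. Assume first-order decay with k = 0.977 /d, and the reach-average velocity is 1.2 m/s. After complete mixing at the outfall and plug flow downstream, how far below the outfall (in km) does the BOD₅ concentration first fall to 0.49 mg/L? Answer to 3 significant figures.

186 km

Mass balance: C = (10000·1.600 + 362.0·37.00) / 10360 = 29390/10360 = 2.837 mg/L.
Set 2.837·exp(−k·t) = 0.49 → t = ln(2.837/0.49)/k = 155300 s = 43.14 h.
Distance = v·t = 1.2·155300 = 186300 m = 186.3 km.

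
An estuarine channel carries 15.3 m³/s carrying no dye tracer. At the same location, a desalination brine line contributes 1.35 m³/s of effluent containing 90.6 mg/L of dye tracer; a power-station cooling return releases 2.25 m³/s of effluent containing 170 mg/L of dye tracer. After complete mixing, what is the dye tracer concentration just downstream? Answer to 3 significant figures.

Mass balance: C = (15.30·0 + 1.350·90.60 + 2.250·170.0) / 18.90 = 504.8/18.90 = 26.71 mg/L.

26.7 mg/L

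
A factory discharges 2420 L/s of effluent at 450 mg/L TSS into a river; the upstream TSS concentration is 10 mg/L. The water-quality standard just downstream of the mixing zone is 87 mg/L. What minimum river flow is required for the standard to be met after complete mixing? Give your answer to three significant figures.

11400 L/s

Set C_mix = 87: (Q·10.00 + 2420·450.0) / (Q + 2420) = 87
→ Q = 2420·(450.0 − 87)/(87 − 10.00) = 11410 L/s.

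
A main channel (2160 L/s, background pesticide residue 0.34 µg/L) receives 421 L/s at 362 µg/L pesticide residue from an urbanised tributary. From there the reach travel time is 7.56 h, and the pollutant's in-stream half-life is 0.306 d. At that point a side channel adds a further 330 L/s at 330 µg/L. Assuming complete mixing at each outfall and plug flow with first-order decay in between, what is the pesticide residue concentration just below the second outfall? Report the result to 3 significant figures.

63.2 µg/L

After mixing, C = (2160·0.3400 + 421.0·362.0) / 2581 = 153100/2581 = 59.33 µg/L; combined flow 2581 L/s.
Half-life 0.306 d → k = ln 2 / 0.306 = 2.265 d⁻¹.
First-order decay: C = 59.33·exp(−k·t) = 59.33·0.4899 = 29.07 µg/L.
At the second outfall, C = (2581·29.07 + 330.0·330.0) / (2581 + 330.0) = 63.18 µg/L.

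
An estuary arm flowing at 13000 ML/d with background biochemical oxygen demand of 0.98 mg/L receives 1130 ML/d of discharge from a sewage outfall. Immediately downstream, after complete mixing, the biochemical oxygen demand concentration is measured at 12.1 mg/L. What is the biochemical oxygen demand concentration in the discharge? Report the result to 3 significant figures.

Mass balance: 13000·0.9800 + 1130·Cₑ = 14130·12.10
→ Cₑ = (14130·12.10 − 13000·0.9800) / 1130 = 140.0 mg/L.

140 mg/L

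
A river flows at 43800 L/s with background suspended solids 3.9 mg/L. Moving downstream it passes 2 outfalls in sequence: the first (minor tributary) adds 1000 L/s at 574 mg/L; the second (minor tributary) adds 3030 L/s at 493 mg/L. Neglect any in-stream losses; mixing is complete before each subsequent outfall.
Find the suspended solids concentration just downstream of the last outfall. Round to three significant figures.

46.8 mg/L

Below outfall 1: Q → 44800 L/s, C = (43800·3.900 + 1000·574.0)/44800 = 16.63 mg/L.
Below outfall 2: Q → 47830 L/s, C = (44800·16.63 + 3030·493.0)/47830 = 46.80 mg/L.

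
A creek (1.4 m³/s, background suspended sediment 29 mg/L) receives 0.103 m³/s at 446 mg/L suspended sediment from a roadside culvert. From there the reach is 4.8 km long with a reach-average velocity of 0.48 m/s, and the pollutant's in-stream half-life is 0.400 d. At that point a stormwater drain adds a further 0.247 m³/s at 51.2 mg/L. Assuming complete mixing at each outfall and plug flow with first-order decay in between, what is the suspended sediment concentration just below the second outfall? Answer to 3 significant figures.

Conservation of mass: C = (1.400·29.00 + 0.1030·446.0) / 1.503 = 86.54/1.503 = 57.58 mg/L; combined flow 1.503 m³/s.
Travel time t = 4.8·1000 / 0.48 = 10000 s = 2.778 h.
Half-life 0.400 d → k = ln 2 / 0.400 = 1.733 d⁻¹.
After decay, C = 57.58 × e^(−kt) = 57.58 × 0.8183 = 47.11 mg/L.
Second outfall: C = (1.503·47.11 + 0.2470·51.20)/1.750 = 47.69 mg/L.

47.7 mg/L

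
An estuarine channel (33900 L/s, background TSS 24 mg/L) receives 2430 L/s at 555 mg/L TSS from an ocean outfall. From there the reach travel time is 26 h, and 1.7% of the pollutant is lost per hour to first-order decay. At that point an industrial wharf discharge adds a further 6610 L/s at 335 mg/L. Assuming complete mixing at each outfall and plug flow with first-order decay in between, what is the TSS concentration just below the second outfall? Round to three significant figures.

83.8 mg/L

Mixed concentration C = ΣQC/ΣQ = (33900·24.00 + 2430·555.0) / 36330 = 2162000/36330 = 59.52 mg/L; combined flow 36330 L/s.
1.7%/h lost → k = −ln(1 − 0.017) = 0.01715 h⁻¹.
After decay, C = 59.52 × e^(−kt) = 59.52 × 0.6403 = 38.11 mg/L.
At the second outfall, C = (36330·38.11 + 6610·335.0) / (36330 + 6610) = 83.81 mg/L.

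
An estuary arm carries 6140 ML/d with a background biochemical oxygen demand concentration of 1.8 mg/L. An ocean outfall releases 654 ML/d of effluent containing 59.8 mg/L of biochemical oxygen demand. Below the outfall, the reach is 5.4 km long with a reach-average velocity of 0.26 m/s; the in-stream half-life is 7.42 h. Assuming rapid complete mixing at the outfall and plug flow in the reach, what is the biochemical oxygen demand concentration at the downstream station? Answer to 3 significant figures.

4.31 mg/L

After mixing, C = (6140·1.800 + 654.0·59.80) / 6794 = 50160/6794 = 7.383 mg/L.
Travel time t = 5.4·1000 / 0.26 = 20770 s = 5.769 h.
Half-life 7.42 h → k = ln 2 / 7.42 = 0.09342 h⁻¹ = 2.242 d⁻¹.
First-order decay: C = 7.383·exp(−k·t) = 7.383·0.5834 = 4.307 mg/L.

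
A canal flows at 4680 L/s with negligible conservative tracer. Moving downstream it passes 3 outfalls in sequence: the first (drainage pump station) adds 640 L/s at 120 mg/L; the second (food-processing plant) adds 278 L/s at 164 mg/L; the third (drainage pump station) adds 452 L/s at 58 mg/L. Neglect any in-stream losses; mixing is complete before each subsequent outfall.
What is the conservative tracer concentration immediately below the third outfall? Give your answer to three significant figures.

After outfall 1: Q = 4680 + 640.0 = 5320 L/s; C = (4680·0 + 640.0·120.0)/5320 = 14.44 mg/L.
After outfall 2: Q = 5320 + 278.0 = 5598 L/s; C = (5320·14.44 + 278.0·164.0)/5598 = 21.86 mg/L.
After outfall 3: Q = 5598 + 452.0 = 6050 L/s; C = (5598·21.86 + 452.0·58.00)/6050 = 24.56 mg/L.

24.6 mg/L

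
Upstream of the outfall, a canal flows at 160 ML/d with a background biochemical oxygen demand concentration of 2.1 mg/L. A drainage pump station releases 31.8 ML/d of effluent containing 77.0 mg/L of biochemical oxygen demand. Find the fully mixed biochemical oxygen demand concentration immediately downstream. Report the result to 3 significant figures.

Flow-weighted average: C = (160.0·2.100 + 31.80·77.00) / 191.8 = 2785/191.8 = 14.52 mg/L.

14.5 mg/L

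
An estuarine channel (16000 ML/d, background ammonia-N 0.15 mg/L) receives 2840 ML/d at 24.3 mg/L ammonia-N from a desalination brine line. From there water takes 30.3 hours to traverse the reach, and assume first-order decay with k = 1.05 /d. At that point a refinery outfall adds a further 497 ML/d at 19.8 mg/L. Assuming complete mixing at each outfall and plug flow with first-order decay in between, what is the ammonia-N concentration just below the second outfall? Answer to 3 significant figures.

1.49 mg/L

After mixing, C = (16000·0.1500 + 2840·24.30) / 18840 = 71410/18840 = 3.790 mg/L; combined flow 18840 ML/d.
Applying C = C₀e^(−kt): 3.790 × 0.2656 = 1.007 mg/L.
At the second outfall, C = (18840·1.007 + 497.0·19.80) / (18840 + 497.0) = 1.490 mg/L.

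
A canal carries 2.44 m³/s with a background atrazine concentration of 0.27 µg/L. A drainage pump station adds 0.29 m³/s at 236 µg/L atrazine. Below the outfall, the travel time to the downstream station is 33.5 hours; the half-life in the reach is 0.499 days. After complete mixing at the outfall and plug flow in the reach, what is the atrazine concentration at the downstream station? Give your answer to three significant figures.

Conservation of mass: C = (2.440·0.2700 + 0.2900·236.0) / 2.730 = 69.10/2.730 = 25.31 µg/L.
Half-life 0.499 d → k = ln 2 / 0.499 = 1.389 d⁻¹.
First-order decay: C = 25.31·exp(−k·t) = 25.31·0.1439 = 3.641 µg/L.

3.64 µg/L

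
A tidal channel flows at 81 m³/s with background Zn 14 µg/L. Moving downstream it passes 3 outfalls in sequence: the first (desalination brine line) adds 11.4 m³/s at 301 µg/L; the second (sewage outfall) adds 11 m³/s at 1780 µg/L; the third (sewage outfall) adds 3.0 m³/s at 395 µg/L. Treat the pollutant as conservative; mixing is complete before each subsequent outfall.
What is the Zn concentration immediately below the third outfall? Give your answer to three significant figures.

238 µg/L

Outfall 1: combined Q = 92.40 m³/s; C = (81.00·14.00 + 11.40·301.0)/92.40 = 49.41 µg/L.
Outfall 2: combined Q = 103.4 m³/s; C = (92.40·49.41 + 11.00·1780)/103.4 = 233.5 µg/L.
Outfall 3: combined Q = 106.4 m³/s; C = (103.4·233.5 + 3.000·395.0)/106.4 = 238.1 µg/L.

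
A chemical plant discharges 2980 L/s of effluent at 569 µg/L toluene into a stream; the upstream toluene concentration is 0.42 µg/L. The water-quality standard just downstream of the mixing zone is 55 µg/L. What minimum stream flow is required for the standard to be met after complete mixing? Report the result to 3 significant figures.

28100 L/s

Set C_mix = 55: (Q·0.4200 + 2980·569.0) / (Q + 2980) = 55
→ Q = 2980·(569.0 − 55)/(55 − 0.4200) = 28060 L/s.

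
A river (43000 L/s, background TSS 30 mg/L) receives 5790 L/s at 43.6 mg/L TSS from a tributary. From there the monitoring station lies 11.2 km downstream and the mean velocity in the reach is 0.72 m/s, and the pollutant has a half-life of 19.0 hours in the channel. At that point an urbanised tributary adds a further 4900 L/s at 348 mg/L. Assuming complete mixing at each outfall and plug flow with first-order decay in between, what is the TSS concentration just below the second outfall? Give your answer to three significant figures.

After mixing, C = (43000·30.00 + 5790·43.60) / 48790 = 1542000/48790 = 31.61 mg/L; combined flow 48790 L/s.
Travel time t = 11.2·1000 / 0.72 = 15560 s = 4.321 h.
Half-life 19.0 h → k = ln 2 / 19.0 = 0.03648 h⁻¹ = 0.8756 d⁻¹.
Applying C = C₀e^(−kt): 31.61 × 0.8542 = 27.00 mg/L.
Second outfall: C = (48790·27.00 + 4900·348.0)/53690 = 56.30 mg/L.

56.3 mg/L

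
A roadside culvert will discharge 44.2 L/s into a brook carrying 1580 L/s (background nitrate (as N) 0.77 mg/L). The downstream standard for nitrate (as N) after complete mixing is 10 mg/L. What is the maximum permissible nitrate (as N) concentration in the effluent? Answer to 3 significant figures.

340 mg/L

At the limit, (Qr·Cr + Qe·Cₑ)/(Qr + Qe) = 10:
Cₑ = (1624·10 − 1580·0.7700) / 44.20 = 339.9 mg/L.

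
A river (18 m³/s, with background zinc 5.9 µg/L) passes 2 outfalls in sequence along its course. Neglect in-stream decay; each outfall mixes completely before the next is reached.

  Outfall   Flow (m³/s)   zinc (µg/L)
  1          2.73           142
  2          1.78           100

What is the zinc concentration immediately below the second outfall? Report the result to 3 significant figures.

Outfall 1: combined Q = 20.73 m³/s; C = (18.00·5.900 + 2.730·142.0)/20.73 = 23.82 µg/L.
Outfall 2: combined Q = 22.51 m³/s; C = (20.73·23.82 + 1.780·100.0)/22.51 = 29.85 µg/L.

29.8 µg/L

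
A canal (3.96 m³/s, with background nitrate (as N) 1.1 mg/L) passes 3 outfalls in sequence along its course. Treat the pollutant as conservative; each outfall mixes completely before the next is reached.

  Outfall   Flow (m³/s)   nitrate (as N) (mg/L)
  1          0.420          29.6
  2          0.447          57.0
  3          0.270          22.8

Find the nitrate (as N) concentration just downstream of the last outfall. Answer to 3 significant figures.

After outfall 1: Q = 3.960 + 0.4200 = 4.380 m³/s; C = (3.960·1.100 + 0.4200·29.60)/4.380 = 3.833 mg/L.
After outfall 2: Q = 4.380 + 0.4470 = 4.827 m³/s; C = (4.380·3.833 + 0.4470·57.00)/4.827 = 8.756 mg/L.
After outfall 3: Q = 4.827 + 0.2700 = 5.097 m³/s; C = (4.827·8.756 + 0.2700·22.80)/5.097 = 9.500 mg/L.

9.50 mg/L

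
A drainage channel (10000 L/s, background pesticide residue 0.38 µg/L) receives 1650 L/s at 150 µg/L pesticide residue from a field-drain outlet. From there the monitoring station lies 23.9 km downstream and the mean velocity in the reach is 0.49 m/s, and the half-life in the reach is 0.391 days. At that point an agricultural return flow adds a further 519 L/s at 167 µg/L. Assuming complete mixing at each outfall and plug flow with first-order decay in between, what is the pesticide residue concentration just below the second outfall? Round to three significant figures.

After mixing, C = (10000·0.3800 + 1650·150.0) / 11650 = 251300/11650 = 21.57 µg/L; combined flow 11650 L/s.
Travel time t = 23.9·1000 / 0.49 = 48780 s = 13.55 h.
Half-life 0.391 d → k = ln 2 / 0.391 = 1.773 d⁻¹.
Applying C = C₀e^(−kt): 21.57 × 0.3676 = 7.929 µg/L.
Second outfall: C = (11650·7.929 + 519.0·167.0)/12170 = 14.71 µg/L.

14.7 µg/L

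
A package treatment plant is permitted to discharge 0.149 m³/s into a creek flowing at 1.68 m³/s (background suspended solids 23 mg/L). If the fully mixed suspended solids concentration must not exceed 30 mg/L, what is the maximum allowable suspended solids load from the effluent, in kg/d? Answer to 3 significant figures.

Mass balance at the limit: 1.680·23.00 + 0.1490·Cₑ = 1.829·30 → Cₑ = 108.9 mg/L.
Load = 0.1490 m³/s × 108.9 g/m³ × 86 400 s/d = 1402 kg/d.

1400 kg/d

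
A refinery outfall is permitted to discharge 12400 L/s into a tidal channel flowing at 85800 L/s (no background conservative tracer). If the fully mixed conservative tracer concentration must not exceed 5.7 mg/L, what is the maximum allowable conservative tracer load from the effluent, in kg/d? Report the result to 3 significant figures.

48400 kg/d

Mass balance at the limit: 85800·0 + 12400·Cₑ = 98200·5.7 → Cₑ = 45.14 mg/L.
12400 L/s = 12.40 m³/s. Load = 12.40 m³/s × 45.14 g/m³ × 86 400 s/d = 48360 kg/d.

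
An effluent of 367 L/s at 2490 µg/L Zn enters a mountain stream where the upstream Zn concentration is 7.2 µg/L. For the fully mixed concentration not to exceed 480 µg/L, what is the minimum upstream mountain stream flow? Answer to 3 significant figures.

1560 L/s

Set C_mix = 480: (Q·7.200 + 367.0·2490) / (Q + 367.0) = 480
→ Q = 367.0·(2490 − 480)/(480 − 7.200) = 1560 L/s.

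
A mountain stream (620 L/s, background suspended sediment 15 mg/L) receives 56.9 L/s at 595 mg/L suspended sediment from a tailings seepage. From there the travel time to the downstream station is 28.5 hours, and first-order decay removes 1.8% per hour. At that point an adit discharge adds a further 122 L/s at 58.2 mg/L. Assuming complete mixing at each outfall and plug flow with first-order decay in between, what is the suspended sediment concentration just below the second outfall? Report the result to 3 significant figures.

Flow-weighted average: C = (620.0·15.00 + 56.90·595.0) / 676.9 = 43160/676.9 = 63.75 mg/L; combined flow 676.9 L/s.
1.8%/h lost → k = −ln(1 − 0.018) = 0.01816 h⁻¹.
Applying C = C₀e^(−kt): 63.75 × 0.5959 = 37.99 mg/L.
Second outfall: C = (676.9·37.99 + 122.0·58.20)/798.9 = 41.08 mg/L.

41.1 mg/L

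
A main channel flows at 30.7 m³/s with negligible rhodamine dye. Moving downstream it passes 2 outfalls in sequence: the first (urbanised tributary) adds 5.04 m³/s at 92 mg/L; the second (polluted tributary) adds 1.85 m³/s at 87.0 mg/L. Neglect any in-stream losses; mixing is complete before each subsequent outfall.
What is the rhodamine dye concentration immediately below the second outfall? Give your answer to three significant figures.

Below outfall 1: Q → 35.74 m³/s, C = (30.70·0 + 5.040·92.00)/35.74 = 12.97 mg/L.
Below outfall 2: Q → 37.59 m³/s, C = (35.74·12.97 + 1.850·87.00)/37.59 = 16.62 mg/L.

16.6 mg/L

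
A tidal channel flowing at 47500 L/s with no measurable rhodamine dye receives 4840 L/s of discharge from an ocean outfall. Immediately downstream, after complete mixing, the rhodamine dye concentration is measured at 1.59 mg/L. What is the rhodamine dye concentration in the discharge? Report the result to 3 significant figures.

Mass balance: 47500·0 + 4840·Cₑ = 52340·1.590
→ Cₑ = (52340·1.590 − 47500·0) / 4840 = 17.19 mg/L.

17.2 mg/L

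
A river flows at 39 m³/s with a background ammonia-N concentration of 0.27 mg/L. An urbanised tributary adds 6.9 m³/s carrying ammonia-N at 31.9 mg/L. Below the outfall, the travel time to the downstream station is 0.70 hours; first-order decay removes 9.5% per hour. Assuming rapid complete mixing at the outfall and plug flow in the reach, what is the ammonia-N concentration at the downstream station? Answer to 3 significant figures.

4.69 mg/L

Mixed concentration C = ΣQC/ΣQ = (39.00·0.2700 + 6.900·31.90) / 45.90 = 230.6/45.90 = 5.025 mg/L.
9.5%/h lost → k = −ln(1 − 0.095) = 0.09982 h⁻¹.
Applying C = C₀e^(−kt): 5.025 × 0.9325 = 4.686 mg/L.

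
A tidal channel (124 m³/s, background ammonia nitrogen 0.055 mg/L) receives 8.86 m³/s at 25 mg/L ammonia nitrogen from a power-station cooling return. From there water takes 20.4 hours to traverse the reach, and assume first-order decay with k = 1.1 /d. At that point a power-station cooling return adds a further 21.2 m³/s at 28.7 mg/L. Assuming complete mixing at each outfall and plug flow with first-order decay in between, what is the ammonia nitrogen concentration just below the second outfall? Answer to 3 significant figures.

After mixing, C = (124.0·0.05500 + 8.860·25.00) / 132.9 = 228.3/132.9 = 1.719 mg/L; combined flow 132.9 m³/s.
First-order decay: C = 1.719·exp(−k·t) = 1.719·0.3926 = 0.6747 mg/L.
At the second outfall, C = (132.9·0.6747 + 21.20·28.70) / (132.9 + 21.20) = 4.531 mg/L.

4.53 mg/L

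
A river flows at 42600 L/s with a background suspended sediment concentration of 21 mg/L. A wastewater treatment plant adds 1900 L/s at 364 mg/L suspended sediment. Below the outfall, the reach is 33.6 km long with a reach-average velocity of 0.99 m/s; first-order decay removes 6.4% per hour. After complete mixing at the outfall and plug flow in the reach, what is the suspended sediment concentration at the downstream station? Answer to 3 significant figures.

After mixing, C = (42600·21.00 + 1900·364.0) / 44500 = 1586000/44500 = 35.64 mg/L.
Travel time t = 33.6·1000 / 0.99 = 33940 s = 9.428 h.
6.4%/h lost → k = −ln(1 − 0.064) = 0.06614 h⁻¹.
Applying C = C₀e^(−kt): 35.64 × 0.5360 = 19.11 mg/L.

19.1 mg/L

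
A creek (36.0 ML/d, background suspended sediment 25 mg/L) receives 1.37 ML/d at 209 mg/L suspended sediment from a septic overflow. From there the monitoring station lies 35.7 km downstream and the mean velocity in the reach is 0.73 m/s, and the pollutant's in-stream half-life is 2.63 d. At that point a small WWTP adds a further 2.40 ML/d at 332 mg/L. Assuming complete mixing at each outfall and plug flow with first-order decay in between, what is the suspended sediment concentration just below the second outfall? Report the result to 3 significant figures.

45.7 mg/L

Mass balance: C = (36.00·25.00 + 1.370·209.0) / 37.37 = 1186/37.37 = 31.75 mg/L; combined flow 37.37 ML/d.
Travel time t = 35.7·1000 / 0.73 = 48900 s = 13.58 h.
Half-life 2.63 d → k = ln 2 / 2.63 = 0.2636 d⁻¹.
First-order decay: C = 31.75·exp(−k·t) = 31.75·0.8614 = 27.35 mg/L.
At the second outfall, C = (37.37·27.35 + 2.400·332.0) / (37.37 + 2.400) = 45.73 mg/L.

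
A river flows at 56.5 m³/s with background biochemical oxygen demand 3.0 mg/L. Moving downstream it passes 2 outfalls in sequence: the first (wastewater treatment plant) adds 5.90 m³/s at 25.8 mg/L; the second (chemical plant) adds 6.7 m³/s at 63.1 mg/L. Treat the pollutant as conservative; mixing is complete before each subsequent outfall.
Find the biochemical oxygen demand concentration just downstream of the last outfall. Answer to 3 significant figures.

10.8 mg/L

After outfall 1: Q = 56.50 + 5.900 = 62.40 m³/s; C = (56.50·3.000 + 5.900·25.80)/62.40 = 5.156 mg/L.
After outfall 2: Q = 62.40 + 6.700 = 69.10 m³/s; C = (62.40·5.156 + 6.700·63.10)/69.10 = 10.77 mg/L.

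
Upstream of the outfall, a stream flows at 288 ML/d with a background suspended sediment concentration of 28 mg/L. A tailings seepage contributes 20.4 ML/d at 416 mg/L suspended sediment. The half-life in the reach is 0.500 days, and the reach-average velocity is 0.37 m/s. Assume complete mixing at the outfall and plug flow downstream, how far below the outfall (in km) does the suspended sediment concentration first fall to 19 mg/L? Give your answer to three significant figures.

23.9 km

Mixed concentration C = ΣQC/ΣQ = (288.0·28.00 + 20.40·416.0) / 308.4 = 16550/308.4 = 53.67 mg/L.
Half-life 0.500 d → k = ln 2 / 0.500 = 1.386 d⁻¹.
Set 53.67·exp(−k·t) = 19 → t = ln(53.67/19)/k = 64710 s = 17.98 h.
Distance = v·t = 0.37·64710 = 23940 m = 23.94 km.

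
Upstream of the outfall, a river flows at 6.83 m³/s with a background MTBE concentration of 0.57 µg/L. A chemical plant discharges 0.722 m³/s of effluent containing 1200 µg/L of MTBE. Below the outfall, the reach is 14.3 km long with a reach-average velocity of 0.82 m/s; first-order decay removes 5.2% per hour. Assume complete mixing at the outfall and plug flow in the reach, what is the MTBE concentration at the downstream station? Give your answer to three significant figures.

89.0 µg/L

Conservation of mass: C = (6.830·0.5700 + 0.7220·1200) / 7.552 = 870.3/7.552 = 115.2 µg/L.
Travel time t = 14.3·1000 / 0.82 = 17440 s = 4.844 h.
5.2%/h lost → k = −ln(1 − 0.052) = 0.05340 h⁻¹.
Decay over the reach: 115.2·exp(−kt) = 115.2·0.7721 = 88.97 µg/L.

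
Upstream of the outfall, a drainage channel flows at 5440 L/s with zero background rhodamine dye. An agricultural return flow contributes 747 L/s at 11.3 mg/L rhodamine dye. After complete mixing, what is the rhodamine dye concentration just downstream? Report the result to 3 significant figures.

Conservation of mass: C = (5440·0 + 747.0·11.30) / 6187 = 8441/6187 = 1.364 mg/L.

1.36 mg/L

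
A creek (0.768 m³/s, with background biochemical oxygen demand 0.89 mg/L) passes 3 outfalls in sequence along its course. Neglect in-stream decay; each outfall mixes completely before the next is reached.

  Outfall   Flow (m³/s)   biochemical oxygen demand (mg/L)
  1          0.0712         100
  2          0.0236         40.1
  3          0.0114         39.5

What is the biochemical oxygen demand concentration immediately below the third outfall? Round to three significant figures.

After outfall 1: Q = 0.7680 + 0.07120 = 0.8392 m³/s; C = (0.7680·0.8900 + 0.07120·100.0)/0.8392 = 9.299 mg/L.
After outfall 2: Q = 0.8392 + 0.02360 = 0.8628 m³/s; C = (0.8392·9.299 + 0.02360·40.10)/0.8628 = 10.14 mg/L.
After outfall 3: Q = 0.8628 + 0.01140 = 0.8742 m³/s; C = (0.8628·10.14 + 0.01140·39.50)/0.8742 = 10.52 mg/L.

10.5 mg/L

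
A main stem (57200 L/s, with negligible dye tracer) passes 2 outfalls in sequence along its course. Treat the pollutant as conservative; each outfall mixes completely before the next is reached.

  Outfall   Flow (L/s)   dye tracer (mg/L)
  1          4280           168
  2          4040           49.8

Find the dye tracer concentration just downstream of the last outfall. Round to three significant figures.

14.0 mg/L

Below outfall 1: Q → 61480 L/s, C = (57200·0 + 4280·168.0)/61480 = 11.70 mg/L.
Below outfall 2: Q → 65520 L/s, C = (61480·11.70 + 4040·49.80)/65520 = 14.05 mg/L.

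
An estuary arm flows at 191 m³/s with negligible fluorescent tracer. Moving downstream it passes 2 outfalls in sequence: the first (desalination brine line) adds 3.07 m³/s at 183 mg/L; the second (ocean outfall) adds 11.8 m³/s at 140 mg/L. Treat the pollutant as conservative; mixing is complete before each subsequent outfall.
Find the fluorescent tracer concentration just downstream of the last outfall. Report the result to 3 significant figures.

10.8 mg/L

Below outfall 1: Q → 194.1 m³/s, C = (191.0·0 + 3.070·183.0)/194.1 = 2.895 mg/L.
Below outfall 2: Q → 205.9 m³/s, C = (194.1·2.895 + 11.80·140.0)/205.9 = 10.75 mg/L.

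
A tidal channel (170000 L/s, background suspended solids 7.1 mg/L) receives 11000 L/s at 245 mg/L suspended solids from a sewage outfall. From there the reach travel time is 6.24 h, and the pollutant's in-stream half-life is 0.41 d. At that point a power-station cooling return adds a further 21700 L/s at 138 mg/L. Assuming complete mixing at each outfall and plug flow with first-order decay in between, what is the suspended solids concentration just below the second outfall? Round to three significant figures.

27.2 mg/L

Mixed concentration C = ΣQC/ΣQ = (170000·7.100 + 11000·245.0) / 181000 = 3902000/181000 = 21.56 mg/L; combined flow 181000 L/s.
Half-life 0.41 d → k = ln 2 / 0.41 = 1.691 d⁻¹.
Applying C = C₀e^(−kt): 21.56 × 0.6443 = 13.89 mg/L.
Second outfall: C = (181000·13.89 + 21700·138.0)/202700 = 27.18 mg/L.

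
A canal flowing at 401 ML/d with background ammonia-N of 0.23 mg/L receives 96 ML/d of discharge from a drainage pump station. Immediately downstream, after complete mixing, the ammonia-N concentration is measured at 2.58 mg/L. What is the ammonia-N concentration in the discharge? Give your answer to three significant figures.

12.4 mg/L

Mass balance: 401.0·0.2300 + 96.00·Cₑ = 497.0·2.580
→ Cₑ = (497.0·2.580 − 401.0·0.2300) / 96.00 = 12.40 mg/L.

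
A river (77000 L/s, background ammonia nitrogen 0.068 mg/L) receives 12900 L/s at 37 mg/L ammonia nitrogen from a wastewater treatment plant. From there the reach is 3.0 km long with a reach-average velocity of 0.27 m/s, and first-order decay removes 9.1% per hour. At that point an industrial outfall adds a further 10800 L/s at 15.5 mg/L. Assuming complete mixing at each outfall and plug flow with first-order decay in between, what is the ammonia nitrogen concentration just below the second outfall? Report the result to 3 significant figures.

After mixing, C = (77000·0.06800 + 12900·37.00) / 89900 = 482500/89900 = 5.367 mg/L; combined flow 89900 L/s.
Travel time t = 3.0·1000 / 0.27 = 11110 s = 3.086 h.
9.1%/h lost → k = −ln(1 − 0.091) = 0.09541 h⁻¹.
Decay over the reach: 5.367·exp(−kt) = 5.367·0.7449 = 3.998 mg/L.
At the second outfall, C = (89900·3.998 + 10800·15.50) / (89900 + 10800) = 5.232 mg/L.

5.23 mg/L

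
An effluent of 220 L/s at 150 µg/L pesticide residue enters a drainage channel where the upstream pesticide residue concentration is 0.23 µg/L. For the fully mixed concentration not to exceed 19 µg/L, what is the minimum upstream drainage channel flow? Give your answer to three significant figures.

Set C_mix = 19: (Q·0.2300 + 220.0·150.0) / (Q + 220.0) = 19
→ Q = 220.0·(150.0 − 19)/(19 − 0.2300) = 1535 L/s.

1540 L/s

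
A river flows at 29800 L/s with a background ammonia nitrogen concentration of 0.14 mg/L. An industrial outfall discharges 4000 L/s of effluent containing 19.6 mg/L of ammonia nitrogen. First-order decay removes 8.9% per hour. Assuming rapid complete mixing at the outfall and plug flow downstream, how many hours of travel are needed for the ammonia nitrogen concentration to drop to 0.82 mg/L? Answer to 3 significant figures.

After mixing, C = (29800·0.1400 + 4000·19.60) / 33800 = 82570/33800 = 2.443 mg/L.
8.9%/h lost → k = −ln(1 − 0.089) = 0.09321 h⁻¹.
2.443·exp(−k·t) = 0.82 → t = ln(2.443/0.82)/k = 42160 s = 11.71 h.

11.7 h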